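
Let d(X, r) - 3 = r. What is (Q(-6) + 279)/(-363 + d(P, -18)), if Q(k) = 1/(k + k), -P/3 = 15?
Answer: -3347/4536 ≈ -0.73787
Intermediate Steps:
P = -45 (P = -3*15 = -45)
d(X, r) = 3 + r
Q(k) = 1/(2*k)
(Q(-6) + 279)/(-363 + d(P, -18)) = ((½)/(-6) + 279)/(-363 + (3 - 18)) = ((½)*(-⅙) + 279)/(-363 - 15) = (-1/12 + 279)/(-378) = (3347/12)*(-1/378) = -3347/4536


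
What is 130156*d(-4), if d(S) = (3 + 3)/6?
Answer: 130156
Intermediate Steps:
d(S) = 1 (d(S) = 6*(⅙) = 1)
130156*d(-4) = 130156*1 = 130156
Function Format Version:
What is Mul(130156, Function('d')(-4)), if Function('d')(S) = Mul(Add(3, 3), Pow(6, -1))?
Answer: 130156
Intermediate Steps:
Function('d')(S) = 1 (Function('d')(S) = Mul(6, Rational(1, 6)) = 1)
Mul(130156, Function('d')(-4)) = Mul(130156, 1) = 130156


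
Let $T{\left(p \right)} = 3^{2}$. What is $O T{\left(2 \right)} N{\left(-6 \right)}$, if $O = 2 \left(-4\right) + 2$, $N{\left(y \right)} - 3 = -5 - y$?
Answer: $-216$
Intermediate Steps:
$N{\left(y \right)} = -2 - y$ ($N{\left(y \right)} = 3 - \left(5 + y\right) = -2 - y$)
$T{\left(p \right)} = 9$
$O = -6$ ($O = -8 + 2 = -6$)
$O T{\left(2 \right)} N{\left(-6 \right)} = \left(-6\right) 9 \left(-2 - -6\right) = - 54 \left(-2 + 6\right) = \left(-54\right) 4 = -216$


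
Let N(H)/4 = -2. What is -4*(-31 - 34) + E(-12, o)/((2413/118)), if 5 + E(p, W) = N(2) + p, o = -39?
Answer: 624430/2413 ≈ 258.78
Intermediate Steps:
N(H) = -8 (N(H) = 4*(-2) = -8)
E(p, W) = -13 + p (E(p, W) = -5 + (-8 + p) = -13 + p)
-4*(-31 - 34) + E(-12, o)/((2413/118)) = -4*(-31 - 34) + (-13 - 12)/((2413/118)) = -4*(-65) - 25/(2413*(1/118)) = 260 - 25/2413/118 = 260 - 25*118/2413 = 260 - 2950/2413 = 624430/2413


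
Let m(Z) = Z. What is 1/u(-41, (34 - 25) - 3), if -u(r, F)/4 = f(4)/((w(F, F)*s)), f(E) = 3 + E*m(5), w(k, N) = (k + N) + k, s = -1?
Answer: 9/46 ≈ 0.19565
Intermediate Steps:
w(k, N) = N + 2*k (w(k, N) = (N + k) + k = N + 2*k)
f(E) = 3 + 5*E (f(E) = 3 + E*5 = 3 + 5*E)
u(r, F) = 92/(3*F) (u(r, F) = -4*(3 + 5*4)/((F + 2*F)*(-1)) = -4*(3 + 20)/((3*F)*(-1)) = -92/((-3*F)) = -92*(-1/(3*F)) = -(-92)/(3*F) = 92/(3*F))
1/u(-41, (34 - 25) - 3) = 1/(92/(3*((34 - 25) - 3))) = 1/(92/(3*(9 - 3))) = 1/((92/3)/6) = 1/((92/3)*(⅙)) = 1/(46/9) = 9/46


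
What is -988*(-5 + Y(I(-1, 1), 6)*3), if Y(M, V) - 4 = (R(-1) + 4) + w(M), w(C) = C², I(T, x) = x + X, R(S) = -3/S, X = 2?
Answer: -54340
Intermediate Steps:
I(T, x) = 2 + x (I(T, x) = x + 2 = 2 + x)
Y(M, V) = 11 + M² (Y(M, V) = 4 + ((-3/(-1) + 4) + M²) = 4 + ((-3*(-1) + 4) + M²) = 4 + ((3 + 4) + M²) = 4 + (7 + M²) = 11 + M²)
-988*(-5 + Y(I(-1, 1), 6)*3) = -988*(-5 + (11 + (2 + 1)²)*3) = -988*(-5 + (11 + 3²)*3) = -988*(-5 + (11 + 9)*3) = -988*(-5 + 20*3) = -988*(-5 + 60) = -988*55 = -54340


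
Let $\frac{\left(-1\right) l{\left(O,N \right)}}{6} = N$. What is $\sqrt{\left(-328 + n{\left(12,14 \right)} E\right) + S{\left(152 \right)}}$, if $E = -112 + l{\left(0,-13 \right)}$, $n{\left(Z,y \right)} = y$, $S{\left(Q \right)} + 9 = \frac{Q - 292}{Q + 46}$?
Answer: $\frac{i \sqrt{886127}}{33} \approx 28.526 i$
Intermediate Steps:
$S{\left(Q \right)} = -9 + \frac{-292 + Q}{46 + Q}$ ($S{\left(Q \right)} = -9 + \frac{Q - 292}{Q + 46} = -9 + \frac{-292 + Q}{46 + Q}$)
$l{\left(O,N \right)} = - 6 N$
$E = -34$ ($E = -112 - -78 = -112 + 78 = -34$)
$\sqrt{\left(-328 + n{\left(12,14 \right)} E\right) + S{\left(152 \right)}} = \sqrt{\left(-328 + 14 \left(-34\right)\right) + \frac{2 \left(-353 - 608\right)}{46 + 152}} = \sqrt{\left(-328 - 476\right) + \frac{2 \left(-353 - 608\right)}{198}} = \sqrt{-804 + 2 \cdot \frac{1}{198} \left(-961\right)} = \sqrt{-804 - \frac{961}{99}} = \sqrt{- \frac{80557}{99}} = \frac{i \sqrt{886127}}{33}$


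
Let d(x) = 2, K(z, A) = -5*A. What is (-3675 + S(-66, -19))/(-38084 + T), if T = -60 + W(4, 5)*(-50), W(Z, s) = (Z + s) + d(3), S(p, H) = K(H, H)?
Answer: 1790/19347 ≈ 0.092521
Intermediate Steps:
S(p, H) = -5*H
W(Z, s) = 2 + Z + s (W(Z, s) = (Z + s) + 2 = 2 + Z + s)
T = -610 (T = -60 + (2 + 4 + 5)*(-50) = -60 + 11*(-50) = -60 - 550 = -610)
(-3675 + S(-66, -19))/(-38084 + T) = (-3675 - 5*(-19))/(-38084 - 610) = (-3675 + 95)/(-38694) = -3580*(-1/38694) = 1790/19347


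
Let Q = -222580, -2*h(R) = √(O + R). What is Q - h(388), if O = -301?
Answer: -222580 + √87/2 ≈ -2.2258e+5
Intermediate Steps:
h(R) = -√(-301 + R)/2
Q - h(388) = -222580 - (-1)*√(-301 + 388)/2 = -222580 - (-1)*√87/2 = -222580 + √87/2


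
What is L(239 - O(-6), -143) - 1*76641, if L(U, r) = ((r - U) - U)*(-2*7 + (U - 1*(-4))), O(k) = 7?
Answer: -211395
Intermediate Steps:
L(U, r) = (-10 + U)*(r - 2*U) (L(U, r) = (r - 2*U)*(-14 + (U + 4)) = (r - 2*U)*(-14 + (4 + U)) = (r - 2*U)*(-10 + U) = (-10 + U)*(r - 2*U))
L(239 - O(-6), -143) - 1*76641 = (-10*(-143) - 2*(239 - 1*7)**2 + 20*(239 - 1*7) + (239 - 1*7)*(-143)) - 1*76641 = (1430 - 2*(239 - 7)**2 + 20*(239 - 7) + (239 - 7)*(-143)) - 76641 = (1430 - 2*232**2 + 20*232 + 232*(-143)) - 76641 = (1430 - 2*53824 + 4640 - 33176) - 76641 = (1430 - 107648 + 4640 - 33176) - 76641 = -134754 - 76641 = -211395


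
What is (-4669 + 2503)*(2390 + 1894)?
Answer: -9279144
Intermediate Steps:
(-4669 + 2503)*(2390 + 1894) = -2166*4284 = -9279144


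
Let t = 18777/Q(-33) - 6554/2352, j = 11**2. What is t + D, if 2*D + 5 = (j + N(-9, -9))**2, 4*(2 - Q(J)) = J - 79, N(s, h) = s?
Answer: 40528567/5880 ≈ 6892.6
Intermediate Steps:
j = 121
Q(J) = 87/4 - J/4 (Q(J) = 2 - (J - 79)/4 = 2 - (-79 + J)/4 = 2 + (79/4 - J/4) = 87/4 - J/4)
D = 12539/2 (D = -5/2 + (121 - 9)**2/2 = -5/2 + (1/2)*112**2 = -5/2 + (1/2)*12544 = -5/2 + 6272 = 12539/2 ≈ 6269.5)
t = 3663907/5880 (t = 18777/(87/4 - 1/4*(-33)) - 6554/2352 = 18777/(87/4 + 33/4) - 6554*1/2352 = 18777/30 - 3277/1176 = 18777*(1/30) - 3277/1176 = 6259/10 - 3277/1176 = 3663907/5880 ≈ 623.11)
t + D = 3663907/5880 + 12539/2 = 40528567/5880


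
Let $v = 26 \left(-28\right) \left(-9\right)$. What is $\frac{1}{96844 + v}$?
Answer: $\frac{1}{103396} \approx 9.6716 \cdot 10^{-6}$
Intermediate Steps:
$v = 6552$ ($v = \left(-728\right) \left(-9\right) = 6552$)
$\frac{1}{96844 + v} = \frac{1}{96844 + 6552} = \frac{1}{103396}$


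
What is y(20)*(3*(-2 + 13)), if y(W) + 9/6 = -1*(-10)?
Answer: 561/2 ≈ 280.50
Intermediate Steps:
y(W) = 17/2 (y(W) = -3/2 - 1*(-10) = -3/2 + 10 = 17/2)
y(20)*(3*(-2 + 13)) = 17*(3*(-2 + 13))/2 = 17*(3*11)/2 = (17/2)*33 = 561/2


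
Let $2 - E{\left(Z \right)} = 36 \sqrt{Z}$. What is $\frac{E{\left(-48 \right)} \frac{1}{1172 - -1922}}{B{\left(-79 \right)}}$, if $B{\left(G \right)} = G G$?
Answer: $\frac{1}{9654827} - \frac{72 i \sqrt{3}}{9654827} \approx 1.0358 \cdot 10^{-7} - 1.2917 \cdot 10^{-5} i$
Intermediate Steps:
$B{\left(G \right)} = G^{2}$
$E{\left(Z \right)} = 2 - 36 \sqrt{Z}$
$\frac{E{\left(-48 \right)} \frac{1}{1172 - -1922}}{B{\left(-79 \right)}} = \frac{\left(2 - 36 \sqrt{-48}\right) \frac{1}{1172 - -1922}}{\left(-79\right)^{2}} = \frac{\left(2 - 36 \cdot 4 i \sqrt{3}\right) \frac{1}{1172 + 1922}}{6241} = \frac{2 - 144 i \sqrt{3}}{3094} \cdot \frac{1}{6241} = \left(2 - 144 i \sqrt{3}\right) \frac{1}{3094} \cdot \frac{1}{6241} = \left(\frac{1}{1547} - \frac{72 i \sqrt{3}}{1547}\right) \frac{1}{6241} = \frac{1}{9654827} - \frac{72 i \sqrt{3}}{9654827}$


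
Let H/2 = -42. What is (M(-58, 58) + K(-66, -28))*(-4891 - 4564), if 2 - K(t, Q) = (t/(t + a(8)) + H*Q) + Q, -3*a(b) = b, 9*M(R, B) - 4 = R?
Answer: 2268093765/103 ≈ 2.2020e+7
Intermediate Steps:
H = -84 (H = 2*(-42) = -84)
M(R, B) = 4/9 + R/9
a(b) = -b/3
K(t, Q) = 2 + 83*Q - t/(-8/3 + t) (K(t, Q) = 2 - ((t/(t - ⅓*8) - 84*Q) + Q) = 2 - ((t/(t - 8/3) - 84*Q) + Q) = 2 - ((t/(-8/3 + t) - 84*Q) + Q) = 2 - ((-84*Q + t/(-8/3 + t)) + Q) = 2 - (-83*Q + t/(-8/3 + t)) = 2 + (83*Q - t/(-8/3 + t)) = 2 + 83*Q - t/(-8/3 + t))
(M(-58, 58) + K(-66, -28))*(-4891 - 4564) = ((4/9 + (⅑)*(-58)) + (-16 - 664*(-28) + 3*(-66) + 249*(-28)*(-66))/(-8 + 3*(-66)))*(-4891 - 4564) = ((4/9 - 58/9) + (-16 + 18592 - 198 + 460152)/(-8 - 198))*(-9455) = (-6 + 478530/(-206))*(-9455) = (-6 - 1/206*478530)*(-9455) = (-6 - 239265/103)*(-9455) = -239883/103*(-9455) = 2268093765/103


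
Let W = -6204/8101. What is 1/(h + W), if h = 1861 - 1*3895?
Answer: -8101/16483638 ≈ -0.00049146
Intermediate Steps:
h = -2034 (h = 1861 - 3895 = -2034)
W = -6204/8101 (W = -6204*1/8101 = -6204/8101 ≈ -0.76583)
1/(h + W) = 1/(-2034 - 6204/8101) = 1/(-16483638/8101) = -8101/16483638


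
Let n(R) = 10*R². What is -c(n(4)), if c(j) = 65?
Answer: -65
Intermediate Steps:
-c(n(4)) = -1*65 = -65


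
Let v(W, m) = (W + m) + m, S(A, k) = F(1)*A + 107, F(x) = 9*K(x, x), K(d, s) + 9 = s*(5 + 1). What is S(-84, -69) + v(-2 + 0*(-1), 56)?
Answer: 2485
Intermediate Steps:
K(d, s) = -9 + 6*s (K(d, s) = -9 + s*(5 + 1) = -9 + s*6 = -9 + 6*s)
F(x) = -81 + 54*x (F(x) = 9*(-9 + 6*x) = -81 + 54*x)
S(A, k) = 107 - 27*A (S(A, k) = (-81 + 54*1)*A + 107 = (-81 + 54)*A + 107 = -27*A + 107 = 107 - 27*A)
v(W, m) = W + 2*m
S(-84, -69) + v(-2 + 0*(-1), 56) = (107 - 27*(-84)) + ((-2 + 0*(-1)) + 2*56) = (107 + 2268) + ((-2 + 0) + 112) = 2375 + (-2 + 112) = 2375 + 110 = 2485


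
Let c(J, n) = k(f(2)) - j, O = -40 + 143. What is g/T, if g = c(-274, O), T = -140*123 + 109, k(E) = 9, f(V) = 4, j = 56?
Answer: 47/17111 ≈ 0.0027468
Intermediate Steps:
O = 103
c(J, n) = -47 (c(J, n) = 9 - 1*56 = 9 - 56 = -47)
T = -17111 (T = -17220 + 109 = -17111)
g = -47
g/T = -47/(-17111) = -47*(-1/17111) = 47/17111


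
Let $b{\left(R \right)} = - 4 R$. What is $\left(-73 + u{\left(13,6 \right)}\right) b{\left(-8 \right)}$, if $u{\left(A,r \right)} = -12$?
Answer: $-2720$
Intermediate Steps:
$\left(-73 + u{\left(13,6 \right)}\right) b{\left(-8 \right)} = \left(-73 - 12\right) \left(\left(-4\right) \left(-8\right)\right) = \left(-85\right) 32 = -2720$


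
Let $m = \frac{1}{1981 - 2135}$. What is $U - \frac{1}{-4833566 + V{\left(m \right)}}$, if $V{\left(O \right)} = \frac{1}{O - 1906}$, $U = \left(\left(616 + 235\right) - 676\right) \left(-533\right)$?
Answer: $- \frac{132336001234562075}{1418772460304} \approx -93275.0$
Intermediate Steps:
$m = - \frac{1}{154}$ ($m = \frac{1}{-154} = - \frac{1}{154} \approx -0.0064935$)
$U = -93275$ ($U = \left(851 - 676\right) \left(-533\right) = 175 \left(-533\right) = -93275$)
$V{\left(O \right)} = \frac{1}{-1906 + O}$
$U - \frac{1}{-4833566 + V{\left(m \right)}} = -93275 - \frac{1}{-4833566 + \frac{1}{-1906 - \frac{1}{154}}} = -93275 - \frac{1}{-4833566 + \frac{1}{- \frac{293525}{154}}} = -93275 - \frac{1}{-4833566 - \frac{154}{293525}} = -93275 - \frac{1}{- \frac{1418772460304}{293525}} = -93275 - - \frac{293525}{1418772460304} = -93275 + \frac{293525}{1418772460304} = - \frac{132336001234562075}{1418772460304}$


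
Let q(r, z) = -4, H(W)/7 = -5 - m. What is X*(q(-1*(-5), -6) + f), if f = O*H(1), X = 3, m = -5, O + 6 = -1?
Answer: -12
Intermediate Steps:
O = -7 (O = -6 - 1 = -7)
H(W) = 0 (H(W) = 7*(-5 - 1*(-5)) = 7*(-5 + 5) = 7*0 = 0)
f = 0 (f = -7*0 = 0)
X*(q(-1*(-5), -6) + f) = 3*(-4 + 0) = 3*(-4) = -12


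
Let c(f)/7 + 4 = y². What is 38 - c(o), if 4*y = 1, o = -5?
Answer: 1049/16 ≈ 65.563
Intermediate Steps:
y = ¼ (y = (¼)*1 = ¼ ≈ 0.25000)
c(f) = -441/16 (c(f) = -28 + 7*(¼)² = -28 + 7*(1/16) = -28 + 7/16 = -441/16)
38 - c(o) = 38 - 1*(-441/16) = 38 + 441/16 = 1049/16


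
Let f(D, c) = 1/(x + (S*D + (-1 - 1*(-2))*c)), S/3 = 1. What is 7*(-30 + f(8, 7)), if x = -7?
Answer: -5033/24 ≈ -209.71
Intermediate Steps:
S = 3 (S = 3*1 = 3)
f(D, c) = 1/(-7 + c + 3*D) (f(D, c) = 1/(-7 + (3*D + (-1 - 1*(-2))*c)) = 1/(-7 + (3*D + (-1 + 2)*c)) = 1/(-7 + (3*D + 1*c)) = 1/(-7 + (3*D + c)) = 1/(-7 + (c + 3*D)) = 1/(-7 + c + 3*D))
7*(-30 + f(8, 7)) = 7*(-30 + 1/(-7 + 7 + 3*8)) = 7*(-30 + 1/(-7 + 7 + 24)) = 7*(-30 + 1/24) = 7*(-719/24) = -5033/24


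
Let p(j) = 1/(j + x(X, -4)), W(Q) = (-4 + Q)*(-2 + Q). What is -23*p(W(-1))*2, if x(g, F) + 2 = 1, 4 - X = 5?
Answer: -23/7 ≈ -3.2857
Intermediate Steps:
X = -1 (X = 4 - 1*5 = 4 - 5 = -1)
x(g, F) = -1 (x(g, F) = -2 + 1 = -1)
p(j) = 1/(-1 + j) (p(j) = 1/(j - 1) = 1/(-1 + j))
-23*p(W(-1))*2 = -23/(-1 + (8 + (-1)² - 6*(-1)))*2 = -23/(-1 + (8 + 1 + 6))*2 = -23/(-1 + 15)*2 = -23/14*2 = -23/7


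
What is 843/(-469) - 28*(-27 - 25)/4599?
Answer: -456299/308133 ≈ -1.4809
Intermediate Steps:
843/(-469) - 28*(-27 - 25)/4599 = 843*(-1/469) - 28*(-52)*(1/4599) = -843/469 + 1456*(1/4599) = -843/469 + 208/657 = -456299/308133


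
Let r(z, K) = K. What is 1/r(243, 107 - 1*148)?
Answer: -1/41 ≈ -0.024390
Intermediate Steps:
1/r(243, 107 - 1*148) = 1/(107 - 1*148) = 1/(107 - 148) = 1/(-41) = -1/41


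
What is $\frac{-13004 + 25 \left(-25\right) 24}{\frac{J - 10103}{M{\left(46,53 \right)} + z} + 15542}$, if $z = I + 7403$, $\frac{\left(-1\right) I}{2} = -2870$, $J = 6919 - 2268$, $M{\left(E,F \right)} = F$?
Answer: $- \frac{92385196}{51271695} \approx -1.8019$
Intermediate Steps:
$J = 4651$
$I = 5740$ ($I = \left(-2\right) \left(-2870\right) = 5740$)
$z = 13143$ ($z = 5740 + 7403 = 13143$)
$\frac{-13004 + 25 \left(-25\right) 24}{\frac{J - 10103}{M{\left(46,53 \right)} + z} + 15542} = \frac{-13004 + 25 \left(-25\right) 24}{\frac{4651 - 10103}{53 + 13143} + 15542} = \frac{-13004 - 15000}{- \frac{5452}{13196} + 15542} = \frac{-13004 - 15000}{\left(-5452\right) \frac{1}{13196} + 15542} = - \frac{28004}{- \frac{1363}{3299} + 15542} = - \frac{28004}{\frac{51271695}{3299}} = \left(-28004\right) \frac{3299}{51271695} = - \frac{92385196}{51271695}$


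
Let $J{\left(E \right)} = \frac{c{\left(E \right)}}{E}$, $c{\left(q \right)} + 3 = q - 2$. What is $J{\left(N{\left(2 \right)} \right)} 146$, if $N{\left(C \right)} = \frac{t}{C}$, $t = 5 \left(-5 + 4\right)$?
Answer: $438$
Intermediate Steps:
$t = -5$ ($t = 5 \left(-1\right) = -5$)
$c{\left(q \right)} = -5 + q$ ($c{\left(q \right)} = -3 + \left(q - 2\right) = -3 + \left(-2 + q\right) = -5 + q$)
$N{\left(C \right)} = - \frac{5}{C}$
$J{\left(E \right)} = \frac{-5 + E}{E}$
$J{\left(N{\left(2 \right)} \right)} 146 = \frac{-5 - \frac{5}{2}}{\left(-5\right) \frac{1}{2}} \cdot 146 = \frac{-5 - \frac{5}{2}}{- \frac{5}{2}} \cdot 146 = \left(- \frac{2}{5}\right) \left(- \frac{15}{2}\right) 146 = 3 \cdot 146 = 438$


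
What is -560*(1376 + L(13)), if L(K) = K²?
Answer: -865200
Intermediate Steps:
-560*(1376 + L(13)) = -560*(1376 + 13²) = -560*(1376 + 169) = -560*1545 = -865200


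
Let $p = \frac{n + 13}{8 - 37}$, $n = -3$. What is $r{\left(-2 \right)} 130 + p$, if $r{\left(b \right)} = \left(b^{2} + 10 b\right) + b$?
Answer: $- \frac{67870}{29} \approx -2340.3$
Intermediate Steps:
$p = - \frac{10}{29}$ ($p = \frac{-3 + 13}{8 - 37} = \frac{10}{-29} = 10 \left(- \frac{1}{29}\right) = - \frac{10}{29} \approx -0.34483$)
$r{\left(b \right)} = b^{2} + 11 b$
$r{\left(-2 \right)} 130 + p = - 2 \left(11 - 2\right) 130 - \frac{10}{29} = \left(-2\right) 9 \cdot 130 - \frac{10}{29} = \left(-18\right) 130 - \frac{10}{29} = -2340 - \frac{10}{29} = - \frac{67870}{29}$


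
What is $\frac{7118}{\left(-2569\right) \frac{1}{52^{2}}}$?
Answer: $- \frac{19247072}{2569} \approx -7492.0$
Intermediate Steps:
$\frac{7118}{\left(-2569\right) \frac{1}{52^{2}}} = \frac{7118}{\left(-2569\right) \frac{1}{2704}} = \frac{7118}{- \frac{2569}{2704}} = 7118 \left(- \frac{2704}{2569}\right) = - \frac{19247072}{2569}$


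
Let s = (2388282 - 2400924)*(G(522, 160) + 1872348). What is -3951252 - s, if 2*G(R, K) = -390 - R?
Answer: 23660507412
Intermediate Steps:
G(R, K) = -195 - R/2 (G(R, K) = (-390 - R)/2 = -195 - R/2)
s = -23664458664 (s = (2388282 - 2400924)*((-195 - 1/2*522) + 1872348) = -12642*((-195 - 261) + 1872348) = -12642*(-456 + 1872348) = -12642*1871892 = -23664458664)
-3951252 - s = -3951252 - 1*(-23664458664) = -3951252 + 23664458664 = 23660507412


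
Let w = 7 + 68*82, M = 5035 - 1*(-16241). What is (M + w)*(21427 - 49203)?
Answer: -746035584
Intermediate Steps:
M = 21276 (M = 5035 + 16241 = 21276)
w = 5583 (w = 7 + 5576 = 5583)
(M + w)*(21427 - 49203) = (21276 + 5583)*(21427 - 49203) = 26859*(-27776) = -746035584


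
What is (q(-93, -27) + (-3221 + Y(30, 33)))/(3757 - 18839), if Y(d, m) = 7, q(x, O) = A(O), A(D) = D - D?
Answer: 1607/7541 ≈ 0.21310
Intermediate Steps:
A(D) = 0
q(x, O) = 0
(q(-93, -27) + (-3221 + Y(30, 33)))/(3757 - 18839) = (0 + (-3221 + 7))/(3757 - 18839) = (0 - 3214)/(-15082) = -3214*(-1/15082) = 1607/7541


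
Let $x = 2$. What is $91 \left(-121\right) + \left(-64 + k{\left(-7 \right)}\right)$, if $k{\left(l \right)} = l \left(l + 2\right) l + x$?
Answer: $-11318$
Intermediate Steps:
$k{\left(l \right)} = 2 + l^{2} \left(2 + l\right)$ ($k{\left(l \right)} = l \left(l + 2\right) l + 2 = l \left(2 + l\right) l + 2 = l^{2} \left(2 + l\right) + 2 = 2 + l^{2} \left(2 + l\right)$)
$91 \left(-121\right) + \left(-64 + k{\left(-7 \right)}\right) = 91 \left(-121\right) + \left(-64 + \left(2 + \left(-7\right)^{3} + 2 \left(-7\right)^{2}\right)\right) = -11011 + \left(-64 + \left(2 - 343 + 2 \cdot 49\right)\right) = -11011 + \left(-64 + \left(2 - 343 + 98\right)\right) = -11011 - 307 = -11318$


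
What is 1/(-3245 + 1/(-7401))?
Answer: -7401/24016246 ≈ -0.00030817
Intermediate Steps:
1/(-3245 + 1/(-7401)) = 1/(-3245 - 1/7401) = 1/(-24016246/7401) = -7401/24016246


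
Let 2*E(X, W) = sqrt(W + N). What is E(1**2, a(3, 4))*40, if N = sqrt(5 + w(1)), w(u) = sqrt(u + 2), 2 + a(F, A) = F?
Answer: 20*sqrt(1 + sqrt(5 + sqrt(3))) ≈ 37.919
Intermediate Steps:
a(F, A) = -2 + F
w(u) = sqrt(2 + u)
N = sqrt(5 + sqrt(3)) (N = sqrt(5 + sqrt(2 + 1)) = sqrt(5 + sqrt(3)) ≈ 2.5946)
E(X, W) = sqrt(W + sqrt(5 + sqrt(3)))/2
E(1**2, a(3, 4))*40 = (sqrt((-2 + 3) + sqrt(5 + sqrt(3)))/2)*40 = (sqrt(1 + sqrt(5 + sqrt(3)))/2)*40 = 20*sqrt(1 + sqrt(5 + sqrt(3)))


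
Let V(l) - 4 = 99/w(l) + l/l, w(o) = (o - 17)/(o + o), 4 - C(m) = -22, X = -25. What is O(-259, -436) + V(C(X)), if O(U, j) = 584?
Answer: 1161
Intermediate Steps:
C(m) = 26 (C(m) = 4 - 1*(-22) = 4 + 22 = 26)
w(o) = (-17 + o)/(2*o) (w(o) = (-17 + o)/((2*o)) = (-17 + o)*(1/(2*o)) = (-17 + o)/(2*o))
V(l) = 5 + 198*l/(-17 + l) (V(l) = 4 + (99/(((-17 + l)/(2*l))) + l/l) = 4 + (99*(2*l/(-17 + l)) + 1) = 4 + (198*l/(-17 + l) + 1) = 4 + (1 + 198*l/(-17 + l)) = 5 + 198*l/(-17 + l))
O(-259, -436) + V(C(X)) = 584 + (-85 + 203*26)/(-17 + 26) = 584 + (-85 + 5278)/9 = 584 + (⅑)*5193 = 584 + 577 = 1161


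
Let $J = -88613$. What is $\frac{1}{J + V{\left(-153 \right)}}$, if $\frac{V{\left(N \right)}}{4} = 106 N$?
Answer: $- \frac{1}{153485} \approx -6.5153 \cdot 10^{-6}$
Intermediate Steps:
$V{\left(N \right)} = 424 N$ ($V{\left(N \right)} = 4 \cdot 106 N = 424 N$)
$\frac{1}{J + V{\left(-153 \right)}} = \frac{1}{-88613 + 424 \left(-153\right)} = \frac{1}{-88613 - 64872} = \frac{1}{-153485} = - \frac{1}{153485}$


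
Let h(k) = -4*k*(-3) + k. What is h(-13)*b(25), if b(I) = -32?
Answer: 5408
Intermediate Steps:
h(k) = 13*k (h(k) = 12*k + k = 13*k)
h(-13)*b(25) = (13*(-13))*(-32) = -169*(-32) = 5408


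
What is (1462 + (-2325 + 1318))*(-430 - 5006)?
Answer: -2473380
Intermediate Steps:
(1462 + (-2325 + 1318))*(-430 - 5006) = (1462 - 1007)*(-5436) = 455*(-5436) = -2473380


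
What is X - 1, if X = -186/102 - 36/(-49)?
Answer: -1740/833 ≈ -2.0888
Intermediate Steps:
X = -907/833 (X = -186*1/102 - 36*(-1/49) = -31/17 + 36/49 = -907/833 ≈ -1.0888)
X - 1 = -907/833 - 1 = -1740/833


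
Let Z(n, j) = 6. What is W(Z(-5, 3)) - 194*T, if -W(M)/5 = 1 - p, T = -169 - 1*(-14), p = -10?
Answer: 30015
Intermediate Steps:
T = -155 (T = -169 + 14 = -155)
W(M) = -55 (W(M) = -5*(1 - 1*(-10)) = -5*(1 + 10) = -5*11 = -55)
W(Z(-5, 3)) - 194*T = -55 - 194*(-155) = -55 + 30070 = 30015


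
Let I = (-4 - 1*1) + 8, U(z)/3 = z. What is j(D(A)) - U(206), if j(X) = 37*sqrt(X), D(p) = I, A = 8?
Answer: -618 + 37*sqrt(3) ≈ -553.91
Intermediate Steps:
U(z) = 3*z
I = 3 (I = (-4 - 1) + 8 = -5 + 8 = 3)
D(p) = 3
j(D(A)) - U(206) = 37*sqrt(3) - 3*206 = 37*sqrt(3) - 1*618 = 37*sqrt(3) - 618 = -618 + 37*sqrt(3)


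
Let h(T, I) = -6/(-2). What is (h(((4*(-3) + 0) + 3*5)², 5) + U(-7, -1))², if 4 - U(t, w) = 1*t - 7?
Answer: 441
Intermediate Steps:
U(t, w) = 11 - t (U(t, w) = 4 - (1*t - 7) = 4 - (t - 7) = 4 - (-7 + t) = 4 + (7 - t) = 11 - t)
h(T, I) = 3 (h(T, I) = -6*(-½) = 3)
(h(((4*(-3) + 0) + 3*5)², 5) + U(-7, -1))² = (3 + (11 - 1*(-7)))² = (3 + (11 + 7))² = (3 + 18)² = 21² = 441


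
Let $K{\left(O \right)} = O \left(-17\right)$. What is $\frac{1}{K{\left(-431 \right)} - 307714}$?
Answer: $- \frac{1}{300387} \approx -3.329 \cdot 10^{-6}$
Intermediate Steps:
$K{\left(O \right)} = - 17 O$
$\frac{1}{K{\left(-431 \right)} - 307714} = \frac{1}{\left(-17\right) \left(-431\right) - 307714} = \frac{1}{7327 - 307714} = \frac{1}{-300387} = - \frac{1}{300387}$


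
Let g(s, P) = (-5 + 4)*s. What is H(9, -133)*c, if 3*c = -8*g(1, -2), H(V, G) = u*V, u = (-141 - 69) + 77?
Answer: -3192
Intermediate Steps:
g(s, P) = -s
u = -133 (u = -210 + 77 = -133)
H(V, G) = -133*V
c = 8/3 (c = (-(-8))/3 = (-8*(-1))/3 = (⅓)*8 = 8/3 ≈ 2.6667)
H(9, -133)*c = -133*9*(8/3) = -1197*8/3 = -3192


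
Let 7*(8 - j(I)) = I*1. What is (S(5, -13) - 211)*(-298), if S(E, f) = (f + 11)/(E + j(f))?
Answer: 1635871/26 ≈ 62918.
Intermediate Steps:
j(I) = 8 - I/7
S(E, f) = (11 + f)/(8 + E - f/7) (S(E, f) = (f + 11)/(E + (8 - f/7)) = (11 + f)/(8 + E - f/7))
(S(5, -13) - 211)*(-298) = (7*(11 - 13)/(56 - 1*(-13) + 7*5) - 211)*(-298) = (7*(-2)/(56 + 13 + 35) - 211)*(-298) = (7*(-2)/104 - 211)*(-298) = (7*(1/104)*(-2) - 211)*(-298) = (-7/52 - 211)*(-298) = -10979/52*(-298) = 1635871/26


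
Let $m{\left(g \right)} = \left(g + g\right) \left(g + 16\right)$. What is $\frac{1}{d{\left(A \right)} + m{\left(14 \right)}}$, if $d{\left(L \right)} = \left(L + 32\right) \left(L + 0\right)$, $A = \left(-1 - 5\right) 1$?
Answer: $\frac{1}{684} \approx 0.001462$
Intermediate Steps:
$A = -6$ ($A = \left(-6\right) 1 = -6$)
$d{\left(L \right)} = L \left(32 + L\right)$ ($d{\left(L \right)} = \left(32 + L\right) L = L \left(32 + L\right)$)
$m{\left(g \right)} = 2 g \left(16 + g\right)$
$\frac{1}{d{\left(A \right)} + m{\left(14 \right)}} = \frac{1}{- 6 \left(32 - 6\right) + 2 \cdot 14 \left(16 + 14\right)} = \frac{1}{\left(-6\right) 26 + 2 \cdot 14 \cdot 30} = \frac{1}{-156 + 840} = \frac{1}{684}$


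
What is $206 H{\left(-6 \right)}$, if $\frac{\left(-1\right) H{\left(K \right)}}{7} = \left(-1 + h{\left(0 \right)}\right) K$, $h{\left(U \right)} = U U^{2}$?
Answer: $-8652$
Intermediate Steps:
$h{\left(U \right)} = U^{3}$
$H{\left(K \right)} = 7 K$ ($H{\left(K \right)} = - 7 \left(-1 + 0^{3}\right) K = - 7 \left(-1 + 0\right) K = - 7 \left(- K\right) = 7 K$)
$206 H{\left(-6 \right)} = 206 \cdot 7 \left(-6\right) = 206 \left(-42\right) = -8652$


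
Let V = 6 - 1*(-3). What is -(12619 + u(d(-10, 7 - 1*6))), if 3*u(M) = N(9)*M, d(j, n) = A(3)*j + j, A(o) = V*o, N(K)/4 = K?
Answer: -9259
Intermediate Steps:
N(K) = 4*K
V = 9 (V = 6 + 3 = 9)
A(o) = 9*o
d(j, n) = 28*j (d(j, n) = (9*3)*j + j = 27*j + j = 28*j)
u(M) = 12*M (u(M) = ((4*9)*M)/3 = (36*M)/3 = 12*M)
-(12619 + u(d(-10, 7 - 1*6))) = -(12619 + 12*(28*(-10))) = -(12619 + 12*(-280)) = -(12619 - 3360) = -1*9259 = -9259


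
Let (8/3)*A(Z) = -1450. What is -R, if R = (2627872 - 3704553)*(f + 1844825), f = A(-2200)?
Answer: 7942810322125/4 ≈ 1.9857e+12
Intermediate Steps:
A(Z) = -2175/4 (A(Z) = (3/8)*(-1450) = -2175/4)
f = -2175/4 ≈ -543.75
R = -7942810322125/4 (R = (2627872 - 3704553)*(-2175/4 + 1844825) = -1076681*7377125/4 = -7942810322125/4 ≈ -1.9857e+12)
-R = -1*(-7942810322125/4) = 7942810322125/4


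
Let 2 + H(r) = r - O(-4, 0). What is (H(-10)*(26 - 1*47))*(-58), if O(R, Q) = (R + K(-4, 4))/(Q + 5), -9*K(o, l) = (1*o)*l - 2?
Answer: -70644/5 ≈ -14129.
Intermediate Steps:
K(o, l) = 2/9 - l*o/9 (K(o, l) = -((1*o)*l - 2)/9 = -(o*l - 2)/9 = -(l*o - 2)/9 = -(-2 + l*o)/9 = 2/9 - l*o/9)
O(R, Q) = (2 + R)/(5 + Q) (O(R, Q) = (R + (2/9 - ⅑*4*(-4)))/(Q + 5) = (R + (2/9 + 16/9))/(5 + Q) = (R + 2)/(5 + Q) = (2 + R)/(5 + Q))
H(r) = -8/5 + r (H(r) = -2 + (r - (2 - 4)/(5 + 0)) = -2 + (r - (-2)/5) = -2 + (r - 1*(-⅖)) = -2 + (r + ⅖) = -2 + (⅖ + r) = -8/5 + r)
(H(-10)*(26 - 1*47))*(-58) = ((-8/5 - 10)*(26 - 1*47))*(-58) = -58*(26 - 47)/5*(-58) = -58/5*(-21)*(-58) = (1218/5)*(-58) = -70644/5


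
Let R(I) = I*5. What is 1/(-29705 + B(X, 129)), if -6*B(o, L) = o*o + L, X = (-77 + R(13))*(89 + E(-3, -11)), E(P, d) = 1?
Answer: -2/448253 ≈ -4.4618e-6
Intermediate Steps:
R(I) = 5*I
X = -1080 (X = (-77 + 5*13)*(89 + 1) = (-77 + 65)*90 = -12*90 = -1080)
B(o, L) = -L/6 - o**2/6 (B(o, L) = -(o*o + L)/6 = -(o**2 + L)/6 = -(L + o**2)/6 = -L/6 - o**2/6)
1/(-29705 + B(X, 129)) = 1/(-29705 + (-1/6*129 - 1/6*(-1080)**2)) = 1/(-29705 + (-43/2 - 1/6*1166400)) = 1/(-29705 + (-43/2 - 194400)) = 1/(-29705 - 388843/2) = 1/(-448253/2) = -2/448253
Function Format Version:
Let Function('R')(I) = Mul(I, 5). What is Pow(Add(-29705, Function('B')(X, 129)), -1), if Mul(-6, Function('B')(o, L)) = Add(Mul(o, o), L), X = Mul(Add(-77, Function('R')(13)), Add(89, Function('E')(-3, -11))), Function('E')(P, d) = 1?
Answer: Rational(-2, 448253) ≈ -4.4618e-6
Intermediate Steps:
Function('R')(I) = Mul(5, I)
X = -1080 (X = Mul(Add(-77, Mul(5, 13)), Add(89, 1)) = Mul(Add(-77, 65), 90) = Mul(-12, 90) = -1080)
Function('B')(o, L) = Add(Mul(Rational(-1, 6), L), Mul(Rational(-1, 6), Pow(o, 2))) (Function('B')(o, L) = Mul(Rational(-1, 6), Add(Mul(o, o), L)) = Mul(Rational(-1, 6), Add(Pow(o, 2), L)) = Mul(Rational(-1, 6), Add(L, Pow(o, 2))) = Add(Mul(Rational(-1, 6), L), Mul(Rational(-1, 6), Pow(o, 2))))
Pow(Add(-29705, Function('B')(X, 129)), -1) = Pow(Add(-29705, Add(Mul(Rational(-1, 6), 129), Mul(Rational(-1, 6), Pow(-1080, 2)))), -1) = Pow(Add(-29705, Add(Rational(-43, 2), Mul(Rational(-1, 6), 1166400))), -1) = Pow(Add(-29705, Add(Rational(-43, 2), -194400)), -1) = Pow(Add(-29705, Rational(-388843, 2)), -1) = Pow(Rational(-448253, 2), -1) = Rational(-2, 448253)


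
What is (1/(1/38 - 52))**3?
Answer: -54872/7703734375 ≈ -7.1228e-6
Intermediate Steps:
(1/(1/38 - 52))**3 = (1/(-1975/38))**3 = (-38/1975)**3 = -54872/7703734375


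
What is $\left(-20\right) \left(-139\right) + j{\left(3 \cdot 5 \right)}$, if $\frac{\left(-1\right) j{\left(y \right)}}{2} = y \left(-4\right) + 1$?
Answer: $2898$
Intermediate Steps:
$j{\left(y \right)} = -2 + 8 y$ ($j{\left(y \right)} = - 2 \left(y \left(-4\right) + 1\right) = - 2 \left(- 4 y + 1\right) = - 2 \left(1 - 4 y\right) = -2 + 8 y$)
$\left(-20\right) \left(-139\right) + j{\left(3 \cdot 5 \right)} = \left(-20\right) \left(-139\right) - \left(2 - 8 \cdot 3 \cdot 5\right) = 2780 + \left(-2 + 8 \cdot 15\right) = 2780 + \left(-2 + 120\right) = 2780 + 118 = 2898$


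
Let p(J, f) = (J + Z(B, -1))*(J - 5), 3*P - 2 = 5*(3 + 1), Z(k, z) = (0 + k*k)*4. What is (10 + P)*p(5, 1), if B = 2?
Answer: 0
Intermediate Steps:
Z(k, z) = 4*k² (Z(k, z) = (0 + k²)*4 = k²*4 = 4*k²)
P = 22/3 (P = ⅔ + (5*(3 + 1))/3 = ⅔ + (5*4)/3 = ⅔ + (⅓)*20 = ⅔ + 20/3 = 22/3 ≈ 7.3333)
p(J, f) = (-5 + J)*(16 + J) (p(J, f) = (J + 4*2²)*(J - 5) = (J + 4*4)*(-5 + J) = (J + 16)*(-5 + J) = (16 + J)*(-5 + J) = (-5 + J)*(16 + J))
(10 + P)*p(5, 1) = (10 + 22/3)*(-80 + 5² + 11*5) = 52*(-80 + 25 + 55)/3 = (52/3)*0 = 0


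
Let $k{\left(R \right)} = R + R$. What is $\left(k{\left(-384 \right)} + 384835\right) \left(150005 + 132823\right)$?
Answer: $108624901476$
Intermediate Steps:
$k{\left(R \right)} = 2 R$
$\left(k{\left(-384 \right)} + 384835\right) \left(150005 + 132823\right) = \left(2 \left(-384\right) + 384835\right) \left(150005 + 132823\right) = \left(-768 + 384835\right) 282828 = 384067 \cdot 282828 = 108624901476$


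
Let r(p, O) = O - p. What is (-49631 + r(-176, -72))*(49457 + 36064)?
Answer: -4235598567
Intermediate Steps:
(-49631 + r(-176, -72))*(49457 + 36064) = (-49631 + (-72 - 1*(-176)))*(49457 + 36064) = (-49631 + (-72 + 176))*85521 = (-49631 + 104)*85521 = -49527*85521 = -4235598567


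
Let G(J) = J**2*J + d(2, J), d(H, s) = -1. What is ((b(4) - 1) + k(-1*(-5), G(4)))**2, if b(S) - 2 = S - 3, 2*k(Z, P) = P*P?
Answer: 15784729/4 ≈ 3.9462e+6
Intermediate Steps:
G(J) = -1 + J**3 (G(J) = J**2*J - 1 = J**3 - 1 = -1 + J**3)
k(Z, P) = P**2/2 (k(Z, P) = (P*P)/2 = P**2/2)
b(S) = -1 + S (b(S) = 2 + (S - 3) = 2 + (-3 + S) = -1 + S)
((b(4) - 1) + k(-1*(-5), G(4)))**2 = (((-1 + 4) - 1) + (-1 + 4**3)**2/2)**2 = ((3 - 1) + (-1 + 64)**2/2)**2 = (2 + (1/2)*63**2)**2 = (2 + (1/2)*3969)**2 = (2 + 3969/2)**2 = (3973/2)**2 = 15784729/4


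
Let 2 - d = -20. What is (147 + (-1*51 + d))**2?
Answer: 13924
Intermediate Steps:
d = 22 (d = 2 - 1*(-20) = 2 + 20 = 22)
(147 + (-1*51 + d))**2 = (147 + (-1*51 + 22))**2 = (147 + (-51 + 22))**2 = (147 - 29)**2 = 118**2 = 13924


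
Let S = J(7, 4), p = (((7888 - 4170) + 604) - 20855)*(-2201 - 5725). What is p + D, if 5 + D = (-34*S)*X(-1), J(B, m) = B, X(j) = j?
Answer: 131040791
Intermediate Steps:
p = 131040558 (p = ((3718 + 604) - 20855)*(-7926) = (4322 - 20855)*(-7926) = -16533*(-7926) = 131040558)
S = 7
D = 233 (D = -5 - 34*7*(-1) = -5 - 238*(-1) = -5 + 238 = 233)
p + D = 131040558 + 233 = 131040791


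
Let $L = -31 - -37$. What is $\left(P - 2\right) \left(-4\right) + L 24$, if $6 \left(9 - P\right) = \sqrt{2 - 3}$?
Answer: $116 + \frac{2 i}{3} \approx 116.0 + 0.66667 i$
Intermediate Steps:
$P = 9 - \frac{i}{6}$ ($P = 9 - \frac{\sqrt{2 - 3}}{6} = 9 - \frac{\sqrt{-1}}{6} = 9 - \frac{i}{6} \approx 9.0 - 0.16667 i$)
$L = 6$ ($L = -31 + 37 = 6$)
$\left(P - 2\right) \left(-4\right) + L 24 = \left(\left(9 - \frac{i}{6}\right) - 2\right) \left(-4\right) + 6 \cdot 24 = \left(7 - \frac{i}{6}\right) \left(-4\right) + 144 = \left(-28 + \frac{2 i}{3}\right) + 144 = 116 + \frac{2 i}{3}$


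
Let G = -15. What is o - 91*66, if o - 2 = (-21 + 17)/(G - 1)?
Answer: -24015/4 ≈ -6003.8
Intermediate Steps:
o = 9/4 (o = 2 + (-21 + 17)/(-15 - 1) = 2 - 4/(-16) = 2 - 4*(-1/16) = 2 + ¼ = 9/4 ≈ 2.2500)
o - 91*66 = 9/4 - 91*66 = 9/4 - 6006 = -24015/4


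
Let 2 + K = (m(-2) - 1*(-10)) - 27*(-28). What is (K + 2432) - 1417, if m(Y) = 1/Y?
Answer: 3557/2 ≈ 1778.5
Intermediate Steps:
K = 1527/2 (K = -2 + ((1/(-2) - 1*(-10)) - 27*(-28)) = -2 + ((-½ + 10) + 756) = -2 + (19/2 + 756) = -2 + 1531/2 = 1527/2 ≈ 763.50)
(K + 2432) - 1417 = (1527/2 + 2432) - 1417 = 6391/2 - 1417 = 3557/2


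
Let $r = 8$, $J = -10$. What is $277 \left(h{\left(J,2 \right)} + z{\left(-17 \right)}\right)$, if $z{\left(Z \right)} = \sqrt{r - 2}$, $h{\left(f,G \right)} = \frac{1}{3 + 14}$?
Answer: $\frac{277}{17} + 277 \sqrt{6} \approx 694.8$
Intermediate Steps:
$h{\left(f,G \right)} = \frac{1}{17}$
$z{\left(Z \right)} = \sqrt{6}$ ($z{\left(Z \right)} = \sqrt{8 - 2} = \sqrt{6}$)
$277 \left(h{\left(J,2 \right)} + z{\left(-17 \right)}\right) = 277 \left(\frac{1}{17} + \sqrt{6}\right) = \frac{277}{17} + 277 \sqrt{6}$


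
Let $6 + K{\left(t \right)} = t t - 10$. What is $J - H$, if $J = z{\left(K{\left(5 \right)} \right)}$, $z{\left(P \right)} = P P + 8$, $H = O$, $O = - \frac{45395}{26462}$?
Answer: $\frac{2400513}{26462} \approx 90.715$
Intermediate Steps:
$O = - \frac{45395}{26462}$ ($O = \left(-45395\right) \frac{1}{26462} = - \frac{45395}{26462} \approx -1.7155$)
$H = - \frac{45395}{26462} \approx -1.7155$
$K{\left(t \right)} = -16 + t^{2}$ ($K{\left(t \right)} = -6 + \left(t t - 10\right) = -6 + \left(t^{2} - 10\right) = -6 + \left(-10 + t^{2}\right) = -16 + t^{2}$)
$z{\left(P \right)} = 8 + P^{2}$ ($z{\left(P \right)} = P^{2} + 8 = 8 + P^{2}$)
$J = 89$ ($J = 8 + \left(-16 + 5^{2}\right)^{2} = 8 + \left(-16 + 25\right)^{2} = 8 + 9^{2} = 8 + 81 = 89$)
$J - H = 89 - - \frac{45395}{26462} = 89 + \frac{45395}{26462} = \frac{2400513}{26462}$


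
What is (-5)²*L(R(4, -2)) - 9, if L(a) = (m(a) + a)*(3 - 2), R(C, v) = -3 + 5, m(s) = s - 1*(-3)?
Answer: 166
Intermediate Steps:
m(s) = 3 + s (m(s) = s + 3 = 3 + s)
R(C, v) = 2
L(a) = 3 + 2*a (L(a) = ((3 + a) + a)*(3 - 2) = (3 + 2*a)*1 = 3 + 2*a)
(-5)²*L(R(4, -2)) - 9 = (-5)²*(3 + 2*2) - 9 = 25*(3 + 4) - 9 = 25*7 - 9 = 175 - 9 = 166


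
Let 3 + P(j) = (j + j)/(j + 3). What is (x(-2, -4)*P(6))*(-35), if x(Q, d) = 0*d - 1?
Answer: -175/3 ≈ -58.333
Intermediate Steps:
x(Q, d) = -1 (x(Q, d) = 0 - 1 = -1)
P(j) = -3 + 2*j/(3 + j) (P(j) = -3 + (j + j)/(j + 3) = -3 + (2*j)/(3 + j) = -3 + 2*j/(3 + j))
(x(-2, -4)*P(6))*(-35) = -(-9 - 1*6)/(3 + 6)*(-35) = -(-9 - 6)/9*(-35) = -(-15)/9*(-35) = -1*(-5/3)*(-35) = (5/3)*(-35) = -175/3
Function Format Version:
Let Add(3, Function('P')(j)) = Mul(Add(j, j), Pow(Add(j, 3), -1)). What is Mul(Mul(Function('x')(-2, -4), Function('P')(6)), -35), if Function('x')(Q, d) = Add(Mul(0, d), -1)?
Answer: Rational(-175, 3) ≈ -58.333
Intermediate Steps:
Function('x')(Q, d) = -1 (Function('x')(Q, d) = Add(0, -1) = -1)
Function('P')(j) = Add(-3, Mul(2, j, Pow(Add(3, j), -1))) (Function('P')(j) = Add(-3, Mul(Add(j, j), Pow(Add(j, 3), -1))) = Add(-3, Mul(Mul(2, j), Pow(Add(3, j), -1))) = Add(-3, Mul(2, j, Pow(Add(3, j), -1))))
Mul(Mul(Function('x')(-2, -4), Function('P')(6)), -35) = Mul(Mul(-1, Mul(Pow(Add(3, 6), -1), Add(-9, Mul(-1, 6)))), -35) = Mul(Mul(-1, Mul(Pow(9, -1), Add(-9, -6))), -35) = Mul(Mul(-1, Mul(Rational(1, 9), -15)), -35) = Mul(Mul(-1, Rational(-5, 3)), -35) = Mul(Rational(5, 3), -35) = Rational(-175, 3)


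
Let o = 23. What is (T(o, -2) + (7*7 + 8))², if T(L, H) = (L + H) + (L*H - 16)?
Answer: 256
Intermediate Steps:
T(L, H) = -16 + H + L + H*L (T(L, H) = (H + L) + (H*L - 16) = (H + L) + (-16 + H*L) = -16 + H + L + H*L)
(T(o, -2) + (7*7 + 8))² = ((-16 - 2 + 23 - 2*23) + (7*7 + 8))² = ((-16 - 2 + 23 - 46) + (49 + 8))² = (-41 + 57)² = 16² = 256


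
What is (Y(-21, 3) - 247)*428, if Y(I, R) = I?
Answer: -114704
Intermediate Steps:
(Y(-21, 3) - 247)*428 = (-21 - 247)*428 = -268*428 = -114704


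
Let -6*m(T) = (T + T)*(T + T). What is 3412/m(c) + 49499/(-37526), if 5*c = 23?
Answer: -4827636671/19851254 ≈ -243.19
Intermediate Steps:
c = 23/5 (c = (⅕)*23 = 23/5 ≈ 4.6000)
m(T) = -2*T²/3 (m(T) = -(T + T)*(T + T)/6 = -2*T*2*T/6 = -2*T²/3)
3412/m(c) + 49499/(-37526) = 3412/((-2*(23/5)²/3)) + 49499/(-37526) = 3412/((-⅔*529/25)) + 49499*(-1/37526) = 3412/(-1058/75) - 49499/37526 = 3412*(-75/1058) - 49499/37526 = -127950/529 - 49499/37526 = -4827636671/19851254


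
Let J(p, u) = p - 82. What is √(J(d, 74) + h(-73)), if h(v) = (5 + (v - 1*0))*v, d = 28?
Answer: √4910 ≈ 70.071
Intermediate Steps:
J(p, u) = -82 + p
h(v) = v*(5 + v) (h(v) = (5 + (v + 0))*v = (5 + v)*v = v*(5 + v))
√(J(d, 74) + h(-73)) = √((-82 + 28) - 73*(5 - 73)) = √(-54 - 73*(-68)) = √(-54 + 4964) = √4910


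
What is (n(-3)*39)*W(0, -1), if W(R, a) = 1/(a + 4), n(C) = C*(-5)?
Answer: 195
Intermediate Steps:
n(C) = -5*C
W(R, a) = 1/(4 + a)
(n(-3)*39)*W(0, -1) = (-5*(-3)*39)/(4 - 1) = (15*39)/3 = 585*(⅓) = 195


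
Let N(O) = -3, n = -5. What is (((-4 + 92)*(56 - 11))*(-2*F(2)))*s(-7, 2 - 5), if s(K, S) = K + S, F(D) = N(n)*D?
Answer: -475200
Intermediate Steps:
F(D) = -3*D
(((-4 + 92)*(56 - 11))*(-2*F(2)))*s(-7, 2 - 5) = (((-4 + 92)*(56 - 11))*(-(-6)*2))*(-7 + (2 - 5)) = ((88*45)*(-2*(-6)))*(-7 - 3) = (3960*12)*(-10) = 47520*(-10) = -475200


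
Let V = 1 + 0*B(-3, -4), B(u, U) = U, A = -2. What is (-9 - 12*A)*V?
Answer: 15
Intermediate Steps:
V = 1 (V = 1 + 0*(-4) = 1 + 0 = 1)
(-9 - 12*A)*V = (-9 - 12*(-2))*1 = (-9 - 4*(-6))*1 = (-9 + 24)*1 = 15*1 = 15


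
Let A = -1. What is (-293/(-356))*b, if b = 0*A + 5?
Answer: 1465/356 ≈ 4.1152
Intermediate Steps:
b = 5 (b = 0*(-1) + 5 = 0 + 5 = 5)
(-293/(-356))*b = -293/(-356)*5 = -293*(-1/356)*5 = (293/356)*5 = 1465/356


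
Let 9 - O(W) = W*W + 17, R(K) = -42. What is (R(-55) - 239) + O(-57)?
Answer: -3538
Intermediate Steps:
O(W) = -8 - W² (O(W) = 9 - (W*W + 17) = 9 - (W² + 17) = 9 - (17 + W²) = 9 + (-17 - W²) = -8 - W²)
(R(-55) - 239) + O(-57) = (-42 - 239) + (-8 - 1*(-57)²) = -281 + (-8 - 1*3249) = -281 + (-8 - 3249) = -281 - 3257 = -3538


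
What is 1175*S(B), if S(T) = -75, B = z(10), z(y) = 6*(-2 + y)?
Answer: -88125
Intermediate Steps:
z(y) = -12 + 6*y
B = 48 (B = -12 + 6*10 = -12 + 60 = 48)
1175*S(B) = 1175*(-75) = -88125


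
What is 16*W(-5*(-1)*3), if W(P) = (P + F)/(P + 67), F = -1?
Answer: 112/41 ≈ 2.7317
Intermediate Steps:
W(P) = (-1 + P)/(67 + P) (W(P) = (P - 1)/(P + 67) = (-1 + P)/(67 + P))
16*W(-5*(-1)*3) = 16*((-1 - 5*(-1)*3)/(67 - 5*(-1)*3)) = 16*((-1 + 5*3)/(67 + 5*3)) = 16*((-1 + 15)/(67 + 15)) = 16*(14/82) = 16*((1/82)*14) = 16*(7/41) = 112/41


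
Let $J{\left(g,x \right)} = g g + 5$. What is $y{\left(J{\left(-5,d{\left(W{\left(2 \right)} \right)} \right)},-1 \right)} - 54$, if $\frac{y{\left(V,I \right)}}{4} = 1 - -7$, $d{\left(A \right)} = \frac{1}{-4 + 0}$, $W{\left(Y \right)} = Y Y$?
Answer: $-22$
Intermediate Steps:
$W{\left(Y \right)} = Y^{2}$
$d{\left(A \right)} = - \frac{1}{4}$ ($d{\left(A \right)} = \frac{1}{-4} = - \frac{1}{4}$)
$J{\left(g,x \right)} = 5 + g^{2}$ ($J{\left(g,x \right)} = g^{2} + 5 = 5 + g^{2}$)
$y{\left(V,I \right)} = 32$ ($y{\left(V,I \right)} = 4 \left(1 - -7\right) = 4 \left(1 + 7\right) = 4 \cdot 8 = 32$)
$y{\left(J{\left(-5,d{\left(W{\left(2 \right)} \right)} \right)},-1 \right)} - 54 = 32 - 54 = -22$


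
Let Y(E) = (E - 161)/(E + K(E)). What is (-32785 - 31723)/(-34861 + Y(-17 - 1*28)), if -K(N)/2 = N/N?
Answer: 3031876/1638261 ≈ 1.8507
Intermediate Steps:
K(N) = -2 (K(N) = -2*N/N = -2*1 = -2)
Y(E) = (-161 + E)/(-2 + E) (Y(E) = (E - 161)/(E - 2) = (-161 + E)/(-2 + E))
(-32785 - 31723)/(-34861 + Y(-17 - 1*28)) = (-32785 - 31723)/(-34861 + (-161 + (-17 - 1*28))/(-2 + (-17 - 1*28))) = -64508/(-34861 + (-161 + (-17 - 28))/(-2 + (-17 - 28))) = -64508/(-34861 + (-161 - 45)/(-2 - 45)) = -64508/(-34861 - 206/(-47)) = -64508/(-34861 - 1/47*(-206)) = -64508/(-34861 + 206/47) = -64508/(-1638261/47) = -64508*(-47/1638261) = 3031876/1638261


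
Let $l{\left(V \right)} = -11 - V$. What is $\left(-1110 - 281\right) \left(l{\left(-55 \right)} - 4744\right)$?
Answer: $6537700$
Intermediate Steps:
$\left(-1110 - 281\right) \left(l{\left(-55 \right)} - 4744\right) = \left(-1110 - 281\right) \left(\left(-11 - -55\right) - 4744\right) = - 1391 \left(\left(-11 + 55\right) - 4744\right) = - 1391 \left(44 - 4744\right) = \left(-1391\right) \left(-4700\right) = 6537700$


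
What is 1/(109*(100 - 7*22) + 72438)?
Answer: 1/66552 ≈ 1.5026e-5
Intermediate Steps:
1/(109*(100 - 7*22) + 72438) = 1/(109*(100 - 154) + 72438) = 1/(109*(-54) + 72438) = 1/(-5886 + 72438) = 1/66552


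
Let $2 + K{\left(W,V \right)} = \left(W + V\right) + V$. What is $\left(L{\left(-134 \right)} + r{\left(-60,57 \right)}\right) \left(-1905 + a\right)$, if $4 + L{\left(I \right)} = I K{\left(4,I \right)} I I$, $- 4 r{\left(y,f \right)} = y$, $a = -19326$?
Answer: $-13588342643925$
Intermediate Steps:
$K{\left(W,V \right)} = -2 + W + 2 V$ ($K{\left(W,V \right)} = -2 + \left(\left(W + V\right) + V\right) = -2 + \left(\left(V + W\right) + V\right) = -2 + \left(W + 2 V\right) = -2 + W + 2 V$)
$r{\left(y,f \right)} = - \frac{y}{4}$
$L{\left(I \right)} = -4 + I^{3} \left(2 + 2 I\right)$ ($L{\left(I \right)} = -4 + I \left(-2 + 4 + 2 I\right) I I = -4 + I \left(2 + 2 I\right) I I = -4 + I^{2} \left(2 + 2 I\right) I = -4 + I^{3} \left(2 + 2 I\right)$)
$\left(L{\left(-134 \right)} + r{\left(-60,57 \right)}\right) \left(-1905 + a\right) = \left(\left(-4 + 2 \left(-134\right)^{3} \left(1 - 134\right)\right) - -15\right) \left(-1905 - 19326\right) = \left(\left(-4 + 2 \left(-2406104\right) \left(-133\right)\right) + 15\right) \left(-21231\right) = \left(\left(-4 + 640023664\right) + 15\right) \left(-21231\right) = \left(640023660 + 15\right) \left(-21231\right) = 640023675 \left(-21231\right) = -13588342643925$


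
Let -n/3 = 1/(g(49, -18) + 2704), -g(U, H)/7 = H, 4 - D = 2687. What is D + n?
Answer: -7592893/2830 ≈ -2683.0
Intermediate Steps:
D = -2683 (D = 4 - 1*2687 = 4 - 2687 = -2683)
g(U, H) = -7*H
n = -3/2830 (n = -3/(-7*(-18) + 2704) = -3/(126 + 2704) = -3/2830 ≈ -0.0010601)
D + n = -2683 - 3/2830 = -7592893/2830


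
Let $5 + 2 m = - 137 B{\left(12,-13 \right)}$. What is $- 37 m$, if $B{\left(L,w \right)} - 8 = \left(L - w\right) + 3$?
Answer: $\frac{182669}{2} \approx 91335.0$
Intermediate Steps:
$B{\left(L,w \right)} = 11 + L - w$ ($B{\left(L,w \right)} = 8 + \left(\left(L - w\right) + 3\right) = 8 + \left(3 + L - w\right) = 11 + L - w$)
$m = - \frac{4937}{2}$ ($m = - \frac{5}{2} + \frac{\left(-137\right) \left(11 + 12 - -13\right)}{2} = - \frac{5}{2} + \frac{\left(-137\right) \left(11 + 12 + 13\right)}{2} = - \frac{5}{2} + \frac{\left(-137\right) 36}{2} = - \frac{5}{2} + \frac{1}{2} \left(-4932\right) = - \frac{5}{2} - 2466 = - \frac{4937}{2} \approx -2468.5$)
$- 37 m = \left(-37\right) \left(- \frac{4937}{2}\right) = \frac{182669}{2}$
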